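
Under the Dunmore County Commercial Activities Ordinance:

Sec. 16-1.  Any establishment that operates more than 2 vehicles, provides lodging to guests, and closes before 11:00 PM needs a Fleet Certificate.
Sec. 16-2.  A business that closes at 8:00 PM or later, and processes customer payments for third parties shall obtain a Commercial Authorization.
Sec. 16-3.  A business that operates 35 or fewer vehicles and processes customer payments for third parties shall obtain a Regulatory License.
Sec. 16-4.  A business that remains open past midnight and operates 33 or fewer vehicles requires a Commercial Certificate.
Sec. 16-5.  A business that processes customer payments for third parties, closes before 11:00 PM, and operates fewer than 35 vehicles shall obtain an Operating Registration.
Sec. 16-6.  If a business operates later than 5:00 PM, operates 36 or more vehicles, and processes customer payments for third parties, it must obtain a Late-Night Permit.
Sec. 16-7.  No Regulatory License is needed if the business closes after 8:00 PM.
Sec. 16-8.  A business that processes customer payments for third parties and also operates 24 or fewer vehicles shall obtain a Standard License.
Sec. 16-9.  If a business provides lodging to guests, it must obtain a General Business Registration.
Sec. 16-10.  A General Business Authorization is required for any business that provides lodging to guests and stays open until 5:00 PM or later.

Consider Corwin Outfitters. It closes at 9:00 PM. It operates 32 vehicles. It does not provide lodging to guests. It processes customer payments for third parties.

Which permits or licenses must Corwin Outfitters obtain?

Sec. 16-1. vehicles 32 > 2; does not provide lodging to guests; closes 9:00 PM, at/before 11:00 PM → Fleet Certificate not required.
Sec. 16-2. closes 9:00 PM, after 8:00 PM; processes customer payments for third parties → Commercial Authorization required.
Sec. 16-3. vehicles 32 ≤ 35; processes customer payments for third parties → Regulatory License required.
Sec. 16-4. closes 9:00 PM, at/before midnight; vehicles 32 ≤ 33 → Commercial Certificate not required.
Sec. 16-5. processes customer payments for third parties; closes 9:00 PM, at/before 11:00 PM; vehicles 32 < 35 → Operating Registration required.
Sec. 16-6. closes 9:00 PM, after 5:00 PM; vehicles 32 < 36; processes customer payments for third parties → Late-Night Permit not required.
Sec. 16-7. closes 9:00 PM, after 8:00 PM → exempt from Regulatory License.
Sec. 16-8. processes customer payments for third parties; vehicles 32 > 24 → Standard License not required.
Sec. 16-9. does not provide lodging to guests → General Business Registration not required.
Sec. 16-10. does not provide lodging to guests; closes 9:00 PM, after 5:00 PM → General Business Authorization not required.

Commercial Authorization, Operating Registration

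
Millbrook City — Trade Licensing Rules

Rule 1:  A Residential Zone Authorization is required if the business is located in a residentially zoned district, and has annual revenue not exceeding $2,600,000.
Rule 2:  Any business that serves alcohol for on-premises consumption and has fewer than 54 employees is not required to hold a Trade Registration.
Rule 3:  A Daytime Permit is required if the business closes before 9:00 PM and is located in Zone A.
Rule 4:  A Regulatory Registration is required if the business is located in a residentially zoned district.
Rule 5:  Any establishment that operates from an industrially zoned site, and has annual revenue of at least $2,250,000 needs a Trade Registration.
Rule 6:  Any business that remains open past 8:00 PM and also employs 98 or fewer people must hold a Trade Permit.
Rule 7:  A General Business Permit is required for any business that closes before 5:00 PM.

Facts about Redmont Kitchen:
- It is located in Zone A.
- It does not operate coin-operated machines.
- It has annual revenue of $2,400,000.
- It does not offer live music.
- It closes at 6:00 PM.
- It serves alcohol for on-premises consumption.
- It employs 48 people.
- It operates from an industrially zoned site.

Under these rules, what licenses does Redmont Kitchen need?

Rule 1: is located in Zone A (not: is located in a residentially zoned district); revenue $2,400,000 ≤ $2,600,000 → Residential Zone Authorization not required.
Rule 2: serves alcohol for on-premises consumption; employees 48 < 54 → exempt from Trade Registration.
Rule 3: closes 6:00 PM, at/before 9:00 PM; is located in Zone A → Daytime Permit required.
Rule 4: is located in Zone A (not: is located in a residentially zoned district) → Regulatory Registration not required.
Rule 5: operates from an industrially zoned site; revenue $2,400,000 ≥ $2,250,000 → Trade Registration required.
Rule 6: closes 6:00 PM, at/before 8:00 PM; employees 48 ≤ 98 → Trade Permit not required.
Rule 7: closes 6:00 PM, after 5:00 PM → General Business Permit not required.

Daytime Permit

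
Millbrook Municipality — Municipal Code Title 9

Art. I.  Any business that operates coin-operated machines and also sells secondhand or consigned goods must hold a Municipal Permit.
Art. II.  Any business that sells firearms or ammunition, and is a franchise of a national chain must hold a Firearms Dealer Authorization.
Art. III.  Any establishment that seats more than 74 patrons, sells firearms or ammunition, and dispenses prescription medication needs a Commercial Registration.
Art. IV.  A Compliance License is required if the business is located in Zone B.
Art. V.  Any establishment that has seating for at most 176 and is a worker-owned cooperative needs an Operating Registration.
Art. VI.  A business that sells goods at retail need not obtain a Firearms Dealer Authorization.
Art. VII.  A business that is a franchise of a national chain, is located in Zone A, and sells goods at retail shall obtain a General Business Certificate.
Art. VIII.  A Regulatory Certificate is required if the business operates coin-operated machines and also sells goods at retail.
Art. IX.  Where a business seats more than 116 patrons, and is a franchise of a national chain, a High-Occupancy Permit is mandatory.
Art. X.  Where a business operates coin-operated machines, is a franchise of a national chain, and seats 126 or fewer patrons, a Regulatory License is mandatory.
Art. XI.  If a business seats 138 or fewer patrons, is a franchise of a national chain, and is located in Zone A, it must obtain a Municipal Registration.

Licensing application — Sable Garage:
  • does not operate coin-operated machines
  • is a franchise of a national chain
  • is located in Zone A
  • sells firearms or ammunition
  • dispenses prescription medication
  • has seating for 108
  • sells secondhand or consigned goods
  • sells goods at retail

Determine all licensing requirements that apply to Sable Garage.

Commercial Registration, General Business Certificate, Municipal Registration

Art. I. does not operate coin-operated machines; sells secondhand or consigned goods → Municipal Permit not required.
Art. II. sells firearms or ammunition; is a franchise of a national chain → Firearms Dealer Authorization required.
Art. III. seating 108 > 74; sells firearms or ammunition; dispenses prescription medication → Commercial Registration required.
Art. IV. is located in Zone A (not: is located in Zone B) → Compliance License not required.
Art. V. seating 108 ≤ 176; is a franchise of a national chain (not: is a worker-owned cooperative) → Operating Registration not required.
Art. VI. sells goods at retail → exempt from Firearms Dealer Authorization.
Art. VII. is a franchise of a national chain; is located in Zone A; sells goods at retail → General Business Certificate required.
Art. VIII. does not operate coin-operated machines; sells goods at retail → Regulatory Certificate not required.
Art. IX. seating 108 ≤ 116; is a franchise of a national chain → High-Occupancy Permit not required.
Art. X. does not operate coin-operated machines; is a franchise of a national chain; seating 108 ≤ 126 → Regulatory License not required.
Art. XI. seating 108 ≤ 138; is a franchise of a national chain; is located in Zone A → Municipal Registration required.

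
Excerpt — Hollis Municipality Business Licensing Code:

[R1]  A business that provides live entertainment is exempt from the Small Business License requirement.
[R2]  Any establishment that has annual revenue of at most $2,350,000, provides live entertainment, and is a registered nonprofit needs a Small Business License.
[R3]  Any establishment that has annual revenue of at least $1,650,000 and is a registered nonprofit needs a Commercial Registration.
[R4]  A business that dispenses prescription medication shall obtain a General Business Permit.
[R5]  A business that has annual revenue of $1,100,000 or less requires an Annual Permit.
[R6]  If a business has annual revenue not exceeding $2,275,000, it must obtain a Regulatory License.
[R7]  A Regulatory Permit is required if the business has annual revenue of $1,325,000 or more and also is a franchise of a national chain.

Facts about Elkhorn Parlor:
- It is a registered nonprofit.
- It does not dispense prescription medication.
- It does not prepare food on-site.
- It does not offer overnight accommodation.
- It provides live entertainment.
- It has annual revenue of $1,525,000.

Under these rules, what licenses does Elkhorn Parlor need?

[R1] provides live entertainment → exempt from Small Business License.
[R2] revenue $1,525,000 ≤ $2,350,000; provides live entertainment; is a registered nonprofit → Small Business License required.
[R3] revenue $1,525,000 < $1,650,000; is a registered nonprofit → Commercial Registration not required.
[R4] does not dispense prescription medication → General Business Permit not required.
[R5] revenue $1,525,000 > $1,100,000 → Annual Permit not required.
[R6] revenue $1,525,000 ≤ $2,275,000 → Regulatory License required.
[R7] revenue $1,525,000 ≥ $1,325,000; is a registered nonprofit (not: is a franchise of a national chain) → Regulatory Permit not required.

Regulatory License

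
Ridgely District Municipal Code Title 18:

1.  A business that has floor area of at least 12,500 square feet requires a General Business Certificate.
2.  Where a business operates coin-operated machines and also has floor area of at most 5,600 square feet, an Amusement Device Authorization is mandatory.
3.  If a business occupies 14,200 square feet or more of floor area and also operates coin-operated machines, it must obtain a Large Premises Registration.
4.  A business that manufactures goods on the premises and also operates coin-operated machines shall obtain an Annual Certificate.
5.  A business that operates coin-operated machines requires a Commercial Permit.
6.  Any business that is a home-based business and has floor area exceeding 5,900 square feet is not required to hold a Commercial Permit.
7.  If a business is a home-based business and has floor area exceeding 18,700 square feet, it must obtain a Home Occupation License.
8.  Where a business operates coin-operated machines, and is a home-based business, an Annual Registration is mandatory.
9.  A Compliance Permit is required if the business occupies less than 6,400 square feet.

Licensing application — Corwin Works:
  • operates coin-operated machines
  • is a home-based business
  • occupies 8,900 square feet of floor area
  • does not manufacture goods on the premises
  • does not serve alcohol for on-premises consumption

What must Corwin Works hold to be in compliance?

1. floor area 8,900 square feet < 12,500 square feet → General Business Certificate not required.
2. operates coin-operated machines; floor area 8,900 square feet > 5,600 square feet → Amusement Device Authorization not required.
3. floor area 8,900 square feet < 14,200 square feet; operates coin-operated machines → Large Premises Registration not required.
4. does not manufacture goods on the premises; operates coin-operated machines → Annual Certificate not required.
5. operates coin-operated machines → Commercial Permit required.
6. is a home-based business; floor area 8,900 square feet > 5,900 square feet → exempt from Commercial Permit.
7. is a home-based business; floor area 8,900 square feet ≤ 18,700 square feet → Home Occupation License not required.
8. operates coin-operated machines; is a home-based business → Annual Registration required.
9. floor area 8,900 square feet ≥ 6,400 square feet → Compliance Permit not required.

Annual Registration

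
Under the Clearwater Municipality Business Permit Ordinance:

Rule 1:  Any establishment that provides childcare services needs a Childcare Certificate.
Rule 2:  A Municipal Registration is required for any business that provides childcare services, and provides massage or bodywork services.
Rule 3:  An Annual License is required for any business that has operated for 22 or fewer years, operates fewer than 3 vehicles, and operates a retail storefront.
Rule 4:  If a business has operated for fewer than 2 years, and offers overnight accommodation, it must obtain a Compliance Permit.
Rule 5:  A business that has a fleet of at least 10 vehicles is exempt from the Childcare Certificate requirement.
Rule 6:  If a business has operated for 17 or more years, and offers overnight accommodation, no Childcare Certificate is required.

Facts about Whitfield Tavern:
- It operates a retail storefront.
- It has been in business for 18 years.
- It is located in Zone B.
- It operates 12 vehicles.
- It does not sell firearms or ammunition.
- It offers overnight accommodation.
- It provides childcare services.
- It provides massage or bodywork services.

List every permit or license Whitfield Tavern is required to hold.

Municipal Registration

Rule 1: provides childcare services → Childcare Certificate required.
Rule 2: provides childcare services; provides massage or bodywork services → Municipal Registration required.
Rule 3: years in business 18 ≤ 22; vehicles 12 ≥ 3; operates a retail storefront → Annual License not required.
Rule 4: years in business 18 ≥ 2; offers overnight accommodation → Compliance Permit not required.
Rule 5: vehicles 12 ≥ 10 → exempt from Childcare Certificate.
Rule 6: years in business 18 ≥ 17; offers overnight accommodation → exempt from Childcare Certificate.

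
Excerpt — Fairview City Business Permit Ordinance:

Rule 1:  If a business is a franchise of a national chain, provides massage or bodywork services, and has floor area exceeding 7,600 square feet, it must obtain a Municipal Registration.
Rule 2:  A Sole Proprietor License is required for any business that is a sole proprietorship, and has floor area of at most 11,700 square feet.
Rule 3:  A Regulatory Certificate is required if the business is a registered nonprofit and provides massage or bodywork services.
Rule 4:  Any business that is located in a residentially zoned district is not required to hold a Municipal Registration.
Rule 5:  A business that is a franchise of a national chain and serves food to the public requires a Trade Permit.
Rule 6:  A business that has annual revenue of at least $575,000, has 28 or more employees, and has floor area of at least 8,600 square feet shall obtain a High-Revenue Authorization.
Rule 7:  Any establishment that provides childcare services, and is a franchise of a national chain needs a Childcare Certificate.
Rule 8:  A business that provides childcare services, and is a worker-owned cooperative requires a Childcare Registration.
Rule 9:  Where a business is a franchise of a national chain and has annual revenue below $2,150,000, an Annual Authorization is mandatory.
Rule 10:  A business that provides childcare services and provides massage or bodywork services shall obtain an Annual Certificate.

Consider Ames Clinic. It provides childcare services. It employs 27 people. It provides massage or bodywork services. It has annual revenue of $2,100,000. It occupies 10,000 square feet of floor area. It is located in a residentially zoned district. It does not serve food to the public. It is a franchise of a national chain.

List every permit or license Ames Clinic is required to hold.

Annual Authorization, Annual Certificate, Childcare Certificate

Rule 1: is a franchise of a national chain; provides massage or bodywork services; floor area 10,000 square feet > 7,600 square feet → Municipal Registration required.
Rule 2: is a franchise of a national chain (not: is a sole proprietorship); floor area 10,000 square feet ≤ 11,700 square feet → Sole Proprietor License not required.
Rule 3: is a franchise of a national chain (not: is a registered nonprofit); provides massage or bodywork services → Regulatory Certificate not required.
Rule 4: is located in a residentially zoned district → exempt from Municipal Registration.
Rule 5: is a franchise of a national chain; does not serve food to the public → Trade Permit not required.
Rule 6: revenue $2,100,000 ≥ $575,000; employees 27 < 28; floor area 10,000 square feet ≥ 8,600 square feet → High-Revenue Authorization not required.
Rule 7: provides childcare services; is a franchise of a national chain → Childcare Certificate required.
Rule 8: provides childcare services; is a franchise of a national chain (not: is a worker-owned cooperative) → Childcare Registration not required.
Rule 9: is a franchise of a national chain; revenue $2,100,000 < $2,150,000 → Annual Authorization required.
Rule 10: provides childcare services; provides massage or bodywork services → Annual Certificate required.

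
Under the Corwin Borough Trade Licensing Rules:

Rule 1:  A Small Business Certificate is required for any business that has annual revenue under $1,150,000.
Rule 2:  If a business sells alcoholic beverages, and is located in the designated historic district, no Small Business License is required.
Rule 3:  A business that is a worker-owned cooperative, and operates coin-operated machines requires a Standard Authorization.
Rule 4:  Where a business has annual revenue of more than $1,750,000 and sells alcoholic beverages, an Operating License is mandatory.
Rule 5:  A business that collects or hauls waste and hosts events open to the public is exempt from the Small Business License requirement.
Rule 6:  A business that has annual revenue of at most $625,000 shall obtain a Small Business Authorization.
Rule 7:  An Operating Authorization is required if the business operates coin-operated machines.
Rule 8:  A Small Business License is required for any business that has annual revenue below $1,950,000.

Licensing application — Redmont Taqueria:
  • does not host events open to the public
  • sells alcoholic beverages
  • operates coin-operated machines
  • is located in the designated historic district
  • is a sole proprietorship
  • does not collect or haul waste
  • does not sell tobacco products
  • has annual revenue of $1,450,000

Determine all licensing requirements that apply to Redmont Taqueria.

Operating Authorization

Rule 1: revenue $1,450,000 ≥ $1,150,000 → Small Business Certificate not required.
Rule 2: sells alcoholic beverages; is located in the designated historic district → exempt from Small Business License.
Rule 3: is a sole proprietorship (not: is a worker-owned cooperative); operates coin-operated machines → Standard Authorization not required.
Rule 4: revenue $1,450,000 ≤ $1,750,000; sells alcoholic beverages → Operating License not required.
Rule 5: does not collect or haul waste; does not host events open to the public → Small Business License exemption does not apply.
Rule 6: revenue $1,450,000 > $625,000 → Small Business Authorization not required.
Rule 7: operates coin-operated machines → Operating Authorization required.
Rule 8: revenue $1,450,000 < $1,950,000 → Small Business License required.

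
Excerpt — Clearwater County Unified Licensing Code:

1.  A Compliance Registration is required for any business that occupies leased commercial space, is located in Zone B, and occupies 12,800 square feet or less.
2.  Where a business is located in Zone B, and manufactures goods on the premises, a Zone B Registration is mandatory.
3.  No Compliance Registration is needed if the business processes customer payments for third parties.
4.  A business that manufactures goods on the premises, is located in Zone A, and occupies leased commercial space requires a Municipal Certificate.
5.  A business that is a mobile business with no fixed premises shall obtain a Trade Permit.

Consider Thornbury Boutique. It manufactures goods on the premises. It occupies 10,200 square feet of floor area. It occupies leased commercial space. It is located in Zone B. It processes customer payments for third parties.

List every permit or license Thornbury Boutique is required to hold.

1. occupies leased commercial space; is located in Zone B; floor area 10,200 square feet ≤ 12,800 square feet → Compliance Registration required.
2. is located in Zone B; manufactures goods on the premises → Zone B Registration required.
3. processes customer payments for third parties → exempt from Compliance Registration.
4. manufactures goods on the premises; is located in Zone B (not: is located in Zone A); occupies leased commercial space → Municipal Certificate not required.
5. occupies leased commercial space (not: is a mobile business with no fixed premises) → Trade Permit not required.

Zone B Registration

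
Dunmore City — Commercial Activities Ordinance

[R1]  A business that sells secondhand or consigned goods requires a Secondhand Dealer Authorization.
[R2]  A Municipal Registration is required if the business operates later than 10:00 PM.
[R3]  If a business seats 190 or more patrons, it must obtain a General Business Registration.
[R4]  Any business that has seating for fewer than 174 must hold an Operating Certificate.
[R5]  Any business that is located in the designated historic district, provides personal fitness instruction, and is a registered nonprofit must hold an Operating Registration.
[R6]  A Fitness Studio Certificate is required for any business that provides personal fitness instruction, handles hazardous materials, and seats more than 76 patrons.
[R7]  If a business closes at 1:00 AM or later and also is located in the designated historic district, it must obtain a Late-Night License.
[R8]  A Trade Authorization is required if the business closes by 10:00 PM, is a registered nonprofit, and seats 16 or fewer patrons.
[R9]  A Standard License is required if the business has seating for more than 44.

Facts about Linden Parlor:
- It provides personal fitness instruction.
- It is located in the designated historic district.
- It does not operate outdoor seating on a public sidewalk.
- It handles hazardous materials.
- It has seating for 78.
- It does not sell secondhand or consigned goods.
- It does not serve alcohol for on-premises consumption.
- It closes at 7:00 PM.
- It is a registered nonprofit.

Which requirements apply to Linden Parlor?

Fitness Studio Certificate, Operating Certificate, Operating Registration, Standard License

[R1] does not sell secondhand or consigned goods → Secondhand Dealer Authorization not required.
[R2] closes 7:00 PM, at/before 10:00 PM → Municipal Registration not required.
[R3] seating 78 < 190 → General Business Registration not required.
[R4] seating 78 < 174 → Operating Certificate required.
[R5] is located in the designated historic district; provides personal fitness instruction; is a registered nonprofit → Operating Registration required.
[R6] provides personal fitness instruction; handles hazardous materials; seating 78 > 76 → Fitness Studio Certificate required.
[R7] closes 7:00 PM, at/before 1:00 AM; is located in the designated historic district → Late-Night License not required.
[R8] closes 7:00 PM, at/before 10:00 PM; is a registered nonprofit; seating 78 > 16 → Trade Authorization not required.
[R9] seating 78 > 44 → Standard License required.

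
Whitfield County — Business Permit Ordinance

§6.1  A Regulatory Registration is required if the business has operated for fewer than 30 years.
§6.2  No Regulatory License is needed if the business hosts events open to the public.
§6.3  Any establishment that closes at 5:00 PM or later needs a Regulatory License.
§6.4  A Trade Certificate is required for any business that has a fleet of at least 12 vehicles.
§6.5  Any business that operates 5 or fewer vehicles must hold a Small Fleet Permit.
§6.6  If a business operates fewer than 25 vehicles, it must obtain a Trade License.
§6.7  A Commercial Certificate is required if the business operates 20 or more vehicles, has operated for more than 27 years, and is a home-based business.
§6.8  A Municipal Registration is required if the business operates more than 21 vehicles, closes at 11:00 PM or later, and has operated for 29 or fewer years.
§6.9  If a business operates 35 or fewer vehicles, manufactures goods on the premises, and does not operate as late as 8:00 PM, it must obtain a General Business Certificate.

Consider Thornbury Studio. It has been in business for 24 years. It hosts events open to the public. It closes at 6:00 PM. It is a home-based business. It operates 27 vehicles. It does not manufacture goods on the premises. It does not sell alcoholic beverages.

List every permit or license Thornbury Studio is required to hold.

§6.1 years in business 24 < 30 → Regulatory Registration required.
§6.2 hosts events open to the public → exempt from Regulatory License.
§6.3 closes 6:00 PM, after 5:00 PM → Regulatory License required.
§6.4 vehicles 27 ≥ 12 → Trade Certificate required.
§6.5 vehicles 27 > 5 → Small Fleet Permit not required.
§6.6 vehicles 27 ≥ 25 → Trade License not required.
§6.7 vehicles 27 ≥ 20; years in business 24 ≤ 27; is a home-based business → Commercial Certificate not required.
§6.8 vehicles 27 > 21; closes 6:00 PM, at/before 11:00 PM; years in business 24 ≤ 29 → Municipal Registration not required.
§6.9 vehicles 27 ≤ 35; does not manufacture goods on the premises; closes 6:00 PM, at/before 8:00 PM → General Business Certificate not required.

Regulatory Registration, Trade Certificate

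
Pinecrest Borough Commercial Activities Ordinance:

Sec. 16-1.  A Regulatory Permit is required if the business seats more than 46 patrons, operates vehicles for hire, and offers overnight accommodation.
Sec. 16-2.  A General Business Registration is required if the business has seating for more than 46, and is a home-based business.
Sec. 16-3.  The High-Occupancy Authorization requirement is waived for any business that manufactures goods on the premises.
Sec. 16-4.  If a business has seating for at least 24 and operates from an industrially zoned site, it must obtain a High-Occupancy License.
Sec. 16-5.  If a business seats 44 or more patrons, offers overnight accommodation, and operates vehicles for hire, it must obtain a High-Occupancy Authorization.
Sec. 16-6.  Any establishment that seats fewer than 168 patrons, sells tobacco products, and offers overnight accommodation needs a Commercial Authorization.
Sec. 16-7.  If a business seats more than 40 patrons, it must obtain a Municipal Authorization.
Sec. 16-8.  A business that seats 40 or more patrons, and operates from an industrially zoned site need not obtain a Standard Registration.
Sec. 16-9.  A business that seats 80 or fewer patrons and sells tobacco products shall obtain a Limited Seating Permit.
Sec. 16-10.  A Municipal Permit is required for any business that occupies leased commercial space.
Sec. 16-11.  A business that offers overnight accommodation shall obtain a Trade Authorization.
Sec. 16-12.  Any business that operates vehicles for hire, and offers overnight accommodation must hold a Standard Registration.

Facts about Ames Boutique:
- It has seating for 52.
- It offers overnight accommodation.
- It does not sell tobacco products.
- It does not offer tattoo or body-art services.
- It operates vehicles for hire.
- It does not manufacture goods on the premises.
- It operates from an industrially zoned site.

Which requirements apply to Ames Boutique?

Sec. 16-1. seating 52 > 46; operates vehicles for hire; offers overnight accommodation → Regulatory Permit required.
Sec. 16-2. seating 52 > 46; operates from an industrially zoned site (not: is a home-based business) → General Business Registration not required.
Sec. 16-3. does not manufacture goods on the premises → High-Occupancy Authorization exemption does not apply.
Sec. 16-4. seating 52 ≥ 24; operates from an industrially zoned site → High-Occupancy License required.
Sec. 16-5. seating 52 ≥ 44; offers overnight accommodation; operates vehicles for hire → High-Occupancy Authorization required.
Sec. 16-6. seating 52 < 168; does not sell tobacco products; offers overnight accommodation → Commercial Authorization not required.
Sec. 16-7. seating 52 > 40 → Municipal Authorization required.
Sec. 16-8. seating 52 ≥ 40; operates from an industrially zoned site → exempt from Standard Registration.
Sec. 16-9. seating 52 ≤ 80; does not sell tobacco products → Limited Seating Permit not required.
Sec. 16-10. operates from an industrially zoned site (not: occupies leased commercial space) → Municipal Permit not required.
Sec. 16-11. offers overnight accommodation → Trade Authorization required.
Sec. 16-12. operates vehicles for hire; offers overnight accommodation → Standard Registration required.

High-Occupancy Authorization, High-Occupancy License, Municipal Authorization, Regulatory Permit, Trade Authorization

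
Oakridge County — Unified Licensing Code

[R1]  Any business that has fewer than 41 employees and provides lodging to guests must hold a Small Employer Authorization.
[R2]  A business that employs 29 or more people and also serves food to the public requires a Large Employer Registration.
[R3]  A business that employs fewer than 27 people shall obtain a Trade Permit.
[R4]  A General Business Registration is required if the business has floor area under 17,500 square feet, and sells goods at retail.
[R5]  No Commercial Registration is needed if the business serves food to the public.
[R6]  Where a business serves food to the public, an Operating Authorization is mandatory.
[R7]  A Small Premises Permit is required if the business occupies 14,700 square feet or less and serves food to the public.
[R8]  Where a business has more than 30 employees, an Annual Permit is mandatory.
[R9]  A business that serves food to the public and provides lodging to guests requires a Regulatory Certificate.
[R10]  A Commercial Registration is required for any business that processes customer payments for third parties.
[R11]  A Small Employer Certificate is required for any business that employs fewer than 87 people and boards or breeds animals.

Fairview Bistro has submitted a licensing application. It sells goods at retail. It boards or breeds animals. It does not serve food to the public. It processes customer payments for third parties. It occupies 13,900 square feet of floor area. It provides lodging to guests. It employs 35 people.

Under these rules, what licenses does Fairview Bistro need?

[R1] employees 35 < 41; provides lodging to guests → Small Employer Authorization required.
[R2] employees 35 ≥ 29; does not serve food to the public → Large Employer Registration not required.
[R3] employees 35 ≥ 27 → Trade Permit not required.
[R4] floor area 13,900 square feet < 17,500 square feet; sells goods at retail → General Business Registration required.
[R5] does not serve food to the public → Commercial Registration exemption does not apply.
[R6] does not serve food to the public → Operating Authorization not required.
[R7] floor area 13,900 square feet ≤ 14,700 square feet; does not serve food to the public → Small Premises Permit not required.
[R8] employees 35 > 30 → Annual Permit required.
[R9] does not serve food to the public; provides lodging to guests → Regulatory Certificate not required.
[R10] processes customer payments for third parties → Commercial Registration required.
[R11] employees 35 < 87; boards or breeds animals → Small Employer Certificate required.

Annual Permit, Commercial Registration, General Business Registration, Small Employer Authorization, Small Employer Certificate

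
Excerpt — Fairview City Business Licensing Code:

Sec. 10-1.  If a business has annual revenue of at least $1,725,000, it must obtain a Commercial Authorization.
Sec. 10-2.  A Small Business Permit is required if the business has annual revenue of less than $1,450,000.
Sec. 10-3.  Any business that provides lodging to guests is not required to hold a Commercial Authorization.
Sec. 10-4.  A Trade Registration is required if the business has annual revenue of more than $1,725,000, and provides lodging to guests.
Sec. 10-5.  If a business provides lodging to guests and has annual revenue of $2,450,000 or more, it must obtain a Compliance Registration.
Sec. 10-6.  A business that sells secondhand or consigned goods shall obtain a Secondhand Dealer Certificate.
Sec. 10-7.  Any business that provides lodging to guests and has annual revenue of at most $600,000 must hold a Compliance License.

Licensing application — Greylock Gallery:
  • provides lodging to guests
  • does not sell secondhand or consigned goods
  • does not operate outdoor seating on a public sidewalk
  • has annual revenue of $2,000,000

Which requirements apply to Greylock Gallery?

Sec. 10-1. revenue $2,000,000 ≥ $1,725,000 → Commercial Authorization required.
Sec. 10-2. revenue $2,000,000 ≥ $1,450,000 → Small Business Permit not required.
Sec. 10-3. provides lodging to guests → exempt from Commercial Authorization.
Sec. 10-4. revenue $2,000,000 > $1,725,000; provides lodging to guests → Trade Registration required.
Sec. 10-5. provides lodging to guests; revenue $2,000,000 < $2,450,000 → Compliance Registration not required.
Sec. 10-6. does not sell secondhand or consigned goods → Secondhand Dealer Certificate not required.
Sec. 10-7. provides lodging to guests; revenue $2,000,000 > $600,000 → Compliance License not required.

Trade Registration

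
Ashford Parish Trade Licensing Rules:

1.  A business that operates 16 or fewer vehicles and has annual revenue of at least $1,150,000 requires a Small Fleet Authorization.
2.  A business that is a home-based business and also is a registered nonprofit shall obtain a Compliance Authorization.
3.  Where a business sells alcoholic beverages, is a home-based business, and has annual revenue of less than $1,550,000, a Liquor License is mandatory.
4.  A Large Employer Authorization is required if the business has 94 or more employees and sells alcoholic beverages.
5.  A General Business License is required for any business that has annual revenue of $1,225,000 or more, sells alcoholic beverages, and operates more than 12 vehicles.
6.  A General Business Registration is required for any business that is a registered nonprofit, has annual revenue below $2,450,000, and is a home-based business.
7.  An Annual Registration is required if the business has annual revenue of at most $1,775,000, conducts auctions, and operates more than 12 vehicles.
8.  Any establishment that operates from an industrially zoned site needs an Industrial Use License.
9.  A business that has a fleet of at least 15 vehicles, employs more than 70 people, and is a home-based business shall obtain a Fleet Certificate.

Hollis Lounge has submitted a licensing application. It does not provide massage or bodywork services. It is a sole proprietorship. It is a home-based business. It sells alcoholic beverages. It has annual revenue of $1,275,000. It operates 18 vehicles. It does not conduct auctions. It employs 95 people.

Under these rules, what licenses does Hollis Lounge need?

1. vehicles 18 > 16; revenue $1,275,000 ≥ $1,150,000 → Small Fleet Authorization not required.
2. is a home-based business; is a sole proprietorship (not: is a registered nonprofit) → Compliance Authorization not required.
3. sells alcoholic beverages; is a home-based business; revenue $1,275,000 < $1,550,000 → Liquor License required.
4. employees 95 ≥ 94; sells alcoholic beverages → Large Employer Authorization required.
5. revenue $1,275,000 ≥ $1,225,000; sells alcoholic beverages; vehicles 18 > 12 → General Business License required.
6. is a sole proprietorship (not: is a registered nonprofit); revenue $1,275,000 < $2,450,000; is a home-based business → General Business Registration not required.
7. revenue $1,275,000 ≤ $1,775,000; does not conduct auctions; vehicles 18 > 12 → Annual Registration not required.
8. is a home-based business (not: operates from an industrially zoned site) → Industrial Use License not required.
9. vehicles 18 ≥ 15; employees 95 > 70; is a home-based business → Fleet Certificate required.

Fleet Certificate, General Business License, Large Employer Authorization, Liquor License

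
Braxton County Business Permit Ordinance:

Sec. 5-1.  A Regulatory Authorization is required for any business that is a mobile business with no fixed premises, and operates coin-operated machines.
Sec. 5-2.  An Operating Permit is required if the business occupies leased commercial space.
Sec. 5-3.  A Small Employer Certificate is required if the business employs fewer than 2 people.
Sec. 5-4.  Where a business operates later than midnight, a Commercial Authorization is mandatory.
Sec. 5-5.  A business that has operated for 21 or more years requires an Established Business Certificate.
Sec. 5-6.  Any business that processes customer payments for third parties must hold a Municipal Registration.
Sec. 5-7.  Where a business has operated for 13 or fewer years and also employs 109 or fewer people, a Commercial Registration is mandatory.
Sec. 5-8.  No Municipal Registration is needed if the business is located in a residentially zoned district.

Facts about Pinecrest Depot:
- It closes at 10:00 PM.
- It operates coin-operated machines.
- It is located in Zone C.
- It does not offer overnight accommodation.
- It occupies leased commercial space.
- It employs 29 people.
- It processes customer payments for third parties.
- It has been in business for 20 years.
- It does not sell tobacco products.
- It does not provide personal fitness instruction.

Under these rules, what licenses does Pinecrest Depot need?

Municipal Registration, Operating Permit

Sec. 5-1. occupies leased commercial space (not: is a mobile business with no fixed premises); operates coin-operated machines → Regulatory Authorization not required.
Sec. 5-2. occupies leased commercial space → Operating Permit required.
Sec. 5-3. employees 29 ≥ 2 → Small Employer Certificate not required.
Sec. 5-4. closes 10:00 PM, at/before midnight → Commercial Authorization not required.
Sec. 5-5. years in business 20 < 21 → Established Business Certificate not required.
Sec. 5-6. processes customer payments for third parties → Municipal Registration required.
Sec. 5-7. years in business 20 > 13; employees 29 ≤ 109 → Commercial Registration not required.
Sec. 5-8. is located in Zone C (not: is located in a residentially zoned district) → Municipal Registration exemption does not apply.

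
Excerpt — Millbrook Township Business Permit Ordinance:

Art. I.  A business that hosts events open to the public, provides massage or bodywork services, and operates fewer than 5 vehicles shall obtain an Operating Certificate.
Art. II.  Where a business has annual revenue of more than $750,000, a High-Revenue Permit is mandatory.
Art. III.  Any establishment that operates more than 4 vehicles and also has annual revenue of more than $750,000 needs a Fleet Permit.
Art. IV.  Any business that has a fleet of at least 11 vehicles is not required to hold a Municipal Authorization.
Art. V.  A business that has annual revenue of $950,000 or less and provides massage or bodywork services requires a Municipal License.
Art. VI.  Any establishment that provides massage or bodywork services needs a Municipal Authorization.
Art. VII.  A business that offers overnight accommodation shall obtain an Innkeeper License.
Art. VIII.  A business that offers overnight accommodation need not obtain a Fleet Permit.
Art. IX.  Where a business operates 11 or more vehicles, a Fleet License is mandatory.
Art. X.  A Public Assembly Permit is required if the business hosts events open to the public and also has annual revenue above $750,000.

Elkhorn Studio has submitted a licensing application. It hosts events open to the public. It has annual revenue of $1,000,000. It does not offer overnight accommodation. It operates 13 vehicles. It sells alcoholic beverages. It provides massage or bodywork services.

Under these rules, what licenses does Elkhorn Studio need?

Fleet License, Fleet Permit, High-Revenue Permit, Public Assembly Permit

Art. I. hosts events open to the public; provides massage or bodywork services; vehicles 13 ≥ 5 → Operating Certificate not required.
Art. II. revenue $1,000,000 > $750,000 → High-Revenue Permit required.
Art. III. vehicles 13 > 4; revenue $1,000,000 > $750,000 → Fleet Permit required.
Art. IV. vehicles 13 ≥ 11 → exempt from Municipal Authorization.
Art. V. revenue $1,000,000 > $950,000; provides massage or bodywork services → Municipal License not required.
Art. VI. provides massage or bodywork services → Municipal Authorization required.
Art. VII. does not offer overnight accommodation → Innkeeper License not required.
Art. VIII. does not offer overnight accommodation → Fleet Permit exemption does not apply.
Art. IX. vehicles 13 ≥ 11 → Fleet License required.
Art. X. hosts events open to the public; revenue $1,000,000 > $750,000 → Public Assembly Permit required.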